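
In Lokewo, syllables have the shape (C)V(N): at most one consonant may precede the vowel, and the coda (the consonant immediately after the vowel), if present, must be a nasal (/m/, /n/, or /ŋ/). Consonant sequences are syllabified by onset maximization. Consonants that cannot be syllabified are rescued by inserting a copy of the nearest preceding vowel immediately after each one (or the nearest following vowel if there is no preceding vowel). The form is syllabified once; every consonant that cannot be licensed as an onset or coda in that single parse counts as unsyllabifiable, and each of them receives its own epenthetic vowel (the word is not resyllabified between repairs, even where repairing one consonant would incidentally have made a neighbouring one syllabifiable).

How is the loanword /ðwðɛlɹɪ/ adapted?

ðɛwɛðɛlɛɹɪ

Syllabifying with onset maximization leaves /ð/, /w/, /l/ stranded (only a nasal (/m/, /n/, or /ŋ/) is licensed in coda position; onsets are limited to one consonant).
Each unlicensed consonant becomes the onset of a new syllable: /ð/ → /ðɛ/, /w/ → /wɛ/, /l/ → /lɛ/.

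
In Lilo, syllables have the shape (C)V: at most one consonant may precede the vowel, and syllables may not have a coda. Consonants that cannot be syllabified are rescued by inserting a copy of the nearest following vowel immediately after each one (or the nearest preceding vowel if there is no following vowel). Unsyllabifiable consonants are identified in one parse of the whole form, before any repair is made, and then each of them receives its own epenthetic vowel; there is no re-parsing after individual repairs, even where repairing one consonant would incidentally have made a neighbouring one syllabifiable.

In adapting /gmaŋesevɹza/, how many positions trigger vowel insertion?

The unsyllabifiable consonants are /g/, /v/, /ɹ/; each receives one epenthetic vowel.

3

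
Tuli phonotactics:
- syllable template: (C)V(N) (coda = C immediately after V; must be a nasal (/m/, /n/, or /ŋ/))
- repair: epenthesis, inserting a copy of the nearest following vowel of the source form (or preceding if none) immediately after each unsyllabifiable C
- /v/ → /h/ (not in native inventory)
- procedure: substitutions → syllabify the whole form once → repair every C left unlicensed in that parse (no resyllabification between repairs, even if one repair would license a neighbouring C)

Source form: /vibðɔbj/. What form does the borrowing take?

hibɔðɔbɔjɔ

Substitution: /v/ → /h/, giving /hibðɔbj/.
Syllabifying with onset maximization leaves /b/, /b/, /j/ stranded (only a nasal (/m/, /n/, or /ŋ/) is licensed in coda position; onsets are limited to one consonant).
Each unlicensed consonant becomes the onset of a new syllable: /b/ → /bɔ/, /b/ → /bɔ/, /j/ → /jɔ/.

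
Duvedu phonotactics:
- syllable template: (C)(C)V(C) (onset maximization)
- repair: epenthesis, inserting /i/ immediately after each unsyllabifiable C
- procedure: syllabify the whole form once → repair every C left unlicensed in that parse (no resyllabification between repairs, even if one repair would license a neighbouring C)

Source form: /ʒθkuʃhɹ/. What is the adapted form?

Under (C)(C)V(C), the unsyllabifiable consonants are /ʒ/, /h/, /ɹ/ (at most one coda consonant is licensed; onsets may contain at most 2 consonants).
Each unlicensed consonant becomes the onset of a new syllable: /ʒ/ → /ʒi/, /h/ → /hi/, /ɹ/ → /ɹi/.

ʒiθkuʃhiɹi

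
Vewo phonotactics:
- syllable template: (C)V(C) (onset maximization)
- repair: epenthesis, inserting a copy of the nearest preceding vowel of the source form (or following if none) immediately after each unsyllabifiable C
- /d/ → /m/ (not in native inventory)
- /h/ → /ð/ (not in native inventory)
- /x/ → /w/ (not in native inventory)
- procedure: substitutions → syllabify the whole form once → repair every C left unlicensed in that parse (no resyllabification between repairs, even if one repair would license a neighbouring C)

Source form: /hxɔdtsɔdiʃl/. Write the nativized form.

ðɔwɔmtɔsɔmiʃli

Substitution: /h/ → /ð/, /x/ → /w/, /d/ → /m/, giving /ðwɔmtsɔmiʃl/.
The consonants /ð/, /t/, /l/ cannot be parsed into a legal (C)V(C) syllable (at most one coda consonant is licensed; onsets are limited to one consonant).
Epenthesis after each stranded consonant: /ð/ → /ðɔ/, /t/ → /tɔ/, /l/ → /li/.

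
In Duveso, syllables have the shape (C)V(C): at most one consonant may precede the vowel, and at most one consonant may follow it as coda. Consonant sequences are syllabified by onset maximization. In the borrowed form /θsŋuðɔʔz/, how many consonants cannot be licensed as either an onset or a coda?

Under (C)V(C), the unsyllabifiable consonants are /θ/, /s/, /z/ (at most one coda consonant is licensed; onsets are limited to one consonant).

3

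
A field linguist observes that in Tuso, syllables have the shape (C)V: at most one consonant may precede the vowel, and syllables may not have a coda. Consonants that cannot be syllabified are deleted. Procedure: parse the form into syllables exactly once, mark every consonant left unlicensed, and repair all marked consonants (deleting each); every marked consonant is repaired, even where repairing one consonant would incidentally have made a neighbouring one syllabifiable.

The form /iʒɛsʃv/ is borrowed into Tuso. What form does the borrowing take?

Syllabifying with onset maximization leaves /s/, /ʃ/, /v/ stranded (no codas are permitted; onsets are limited to one consonant).
Each unlicensed consonant is deleted: /s/, /ʃ/, /v/.

iʒɛ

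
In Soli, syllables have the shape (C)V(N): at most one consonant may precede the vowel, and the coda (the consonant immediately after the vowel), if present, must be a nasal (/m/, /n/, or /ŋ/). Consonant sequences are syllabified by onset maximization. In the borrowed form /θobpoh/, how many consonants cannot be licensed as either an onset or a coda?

2

Syllabifying with onset maximization leaves /b/, /h/ stranded (only a nasal (/m/, /n/, or /ŋ/) is licensed in coda position; onsets are limited to one consonant).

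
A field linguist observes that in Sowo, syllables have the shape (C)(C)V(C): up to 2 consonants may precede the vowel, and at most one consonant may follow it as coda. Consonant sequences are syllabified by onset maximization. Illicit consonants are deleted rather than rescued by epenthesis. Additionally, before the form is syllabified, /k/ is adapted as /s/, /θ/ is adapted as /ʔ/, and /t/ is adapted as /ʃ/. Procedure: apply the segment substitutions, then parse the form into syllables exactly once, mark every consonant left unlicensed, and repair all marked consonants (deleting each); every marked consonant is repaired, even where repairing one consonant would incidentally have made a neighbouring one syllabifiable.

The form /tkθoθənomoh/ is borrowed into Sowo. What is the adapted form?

sʔoʔənomoh

Substitution: /t/ → /ʃ/, /k/ → /s/, /θ/ → /ʔ/, giving /ʃsʔoʔənomoh/.
Under (C)(C)V(C), the unsyllabifiable consonants are /ʃ/ (at most one coda consonant is licensed; onsets may contain at most 2 consonants).
Each unlicensed consonant is deleted: /ʃ/.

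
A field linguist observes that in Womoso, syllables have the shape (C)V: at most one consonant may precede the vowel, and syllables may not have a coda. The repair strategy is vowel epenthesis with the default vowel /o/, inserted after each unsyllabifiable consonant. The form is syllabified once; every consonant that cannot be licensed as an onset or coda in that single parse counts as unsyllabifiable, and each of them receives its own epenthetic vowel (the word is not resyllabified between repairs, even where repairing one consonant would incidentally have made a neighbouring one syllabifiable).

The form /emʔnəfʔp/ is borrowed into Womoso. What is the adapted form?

Syllabifying with onset maximization leaves /m/, /ʔ/, /f/, /ʔ/, /p/ stranded (no codas are permitted; onsets are limited to one consonant).
Each unlicensed consonant becomes the onset of a new syllable: /m/ → /mo/, /ʔ/ → /ʔo/, /f/ → /fo/, /ʔ/ → /ʔo/, /p/ → /po/.

emoʔonəfoʔopo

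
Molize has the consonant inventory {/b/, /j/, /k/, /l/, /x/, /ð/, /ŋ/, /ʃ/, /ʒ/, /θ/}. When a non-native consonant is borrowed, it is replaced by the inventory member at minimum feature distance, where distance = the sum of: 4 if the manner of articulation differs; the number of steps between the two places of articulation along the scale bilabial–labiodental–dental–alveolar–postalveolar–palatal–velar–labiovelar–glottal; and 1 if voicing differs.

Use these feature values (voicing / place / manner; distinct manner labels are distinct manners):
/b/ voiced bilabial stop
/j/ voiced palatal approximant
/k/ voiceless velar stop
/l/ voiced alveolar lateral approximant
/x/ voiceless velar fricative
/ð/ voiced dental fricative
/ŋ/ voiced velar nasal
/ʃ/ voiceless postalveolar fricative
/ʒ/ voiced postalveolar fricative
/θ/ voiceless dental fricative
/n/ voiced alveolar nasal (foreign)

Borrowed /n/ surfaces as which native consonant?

/ŋ/ is closest: same manner (nasal), place distance 3 (alveolar→velar), same voicing; total 3. Next closest is /l/ at distance 4.

ŋ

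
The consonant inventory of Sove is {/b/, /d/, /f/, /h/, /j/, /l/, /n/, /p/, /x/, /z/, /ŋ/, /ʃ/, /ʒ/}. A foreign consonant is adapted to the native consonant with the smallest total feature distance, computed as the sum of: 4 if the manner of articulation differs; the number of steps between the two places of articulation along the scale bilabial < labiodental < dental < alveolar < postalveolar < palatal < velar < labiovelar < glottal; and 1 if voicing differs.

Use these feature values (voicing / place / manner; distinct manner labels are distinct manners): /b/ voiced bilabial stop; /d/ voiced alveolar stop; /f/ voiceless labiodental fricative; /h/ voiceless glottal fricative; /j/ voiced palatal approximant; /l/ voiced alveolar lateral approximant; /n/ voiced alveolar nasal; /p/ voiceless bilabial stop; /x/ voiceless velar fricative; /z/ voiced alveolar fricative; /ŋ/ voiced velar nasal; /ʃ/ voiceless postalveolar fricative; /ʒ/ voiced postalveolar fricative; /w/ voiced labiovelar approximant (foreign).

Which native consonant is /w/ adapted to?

j

/j/ is closest: same manner (approximant), place distance 2 (labiovelar→palatal), same voicing; total 2. Next closest is /ŋ/ at distance 5.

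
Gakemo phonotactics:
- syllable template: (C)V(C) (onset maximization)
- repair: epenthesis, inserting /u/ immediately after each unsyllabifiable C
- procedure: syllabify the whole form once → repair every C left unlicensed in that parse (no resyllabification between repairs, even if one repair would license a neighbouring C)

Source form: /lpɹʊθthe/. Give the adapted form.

Syllabifying with onset maximization leaves /l/, /p/, /t/ stranded (at most one coda consonant is licensed; onsets are limited to one consonant).
Inserting the epenthetic vowel yields /l/ → /lu/, /p/ → /pu/, /t/ → /tu/.

lupuɹʊθtuhe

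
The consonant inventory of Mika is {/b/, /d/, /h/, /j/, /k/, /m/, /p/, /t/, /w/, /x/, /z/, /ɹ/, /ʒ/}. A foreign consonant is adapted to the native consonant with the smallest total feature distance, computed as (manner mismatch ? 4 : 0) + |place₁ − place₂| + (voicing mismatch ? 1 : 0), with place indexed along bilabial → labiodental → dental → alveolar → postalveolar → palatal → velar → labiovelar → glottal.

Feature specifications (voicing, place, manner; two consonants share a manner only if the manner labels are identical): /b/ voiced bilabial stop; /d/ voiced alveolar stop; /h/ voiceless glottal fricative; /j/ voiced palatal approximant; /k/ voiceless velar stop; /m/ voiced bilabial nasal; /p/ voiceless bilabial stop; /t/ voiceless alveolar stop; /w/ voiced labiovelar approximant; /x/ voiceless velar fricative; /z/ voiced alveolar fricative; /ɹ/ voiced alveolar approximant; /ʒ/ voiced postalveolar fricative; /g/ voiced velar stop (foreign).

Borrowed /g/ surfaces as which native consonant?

/k/ is closest: same manner (stop), place distance 0 (velar→velar), voicing differs (+1); total 1. Next closest is /d/ at distance 3.

k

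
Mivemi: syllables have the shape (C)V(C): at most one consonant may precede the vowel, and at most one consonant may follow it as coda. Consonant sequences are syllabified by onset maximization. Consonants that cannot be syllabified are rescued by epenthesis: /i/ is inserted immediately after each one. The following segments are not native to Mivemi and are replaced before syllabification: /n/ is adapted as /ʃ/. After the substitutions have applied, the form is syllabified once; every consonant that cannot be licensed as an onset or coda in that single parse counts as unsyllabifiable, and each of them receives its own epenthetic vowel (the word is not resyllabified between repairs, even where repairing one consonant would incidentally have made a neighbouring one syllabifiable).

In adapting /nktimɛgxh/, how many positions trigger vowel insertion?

After substitution the input is /ʃktimɛgxh/.
The unsyllabifiable consonants are /ʃ/, /k/, /x/, /h/; each receives one epenthetic vowel.

4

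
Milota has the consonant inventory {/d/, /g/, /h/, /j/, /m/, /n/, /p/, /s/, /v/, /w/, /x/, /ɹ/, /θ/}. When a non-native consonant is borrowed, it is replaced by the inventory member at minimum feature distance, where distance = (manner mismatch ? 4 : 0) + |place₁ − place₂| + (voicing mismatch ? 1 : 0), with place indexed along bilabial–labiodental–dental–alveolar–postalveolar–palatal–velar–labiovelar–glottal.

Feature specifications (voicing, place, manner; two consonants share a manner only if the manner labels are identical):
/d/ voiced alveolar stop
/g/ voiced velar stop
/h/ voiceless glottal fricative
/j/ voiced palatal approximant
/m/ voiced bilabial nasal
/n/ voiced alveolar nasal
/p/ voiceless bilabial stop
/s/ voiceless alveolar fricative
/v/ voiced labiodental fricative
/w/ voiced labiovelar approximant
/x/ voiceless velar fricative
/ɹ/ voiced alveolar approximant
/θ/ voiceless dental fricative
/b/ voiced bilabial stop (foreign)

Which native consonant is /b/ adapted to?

/p/ is closest: same manner (stop), place distance 0 (bilabial→bilabial), voicing differs (+1); total 1. Next closest is /d/ at distance 3.

p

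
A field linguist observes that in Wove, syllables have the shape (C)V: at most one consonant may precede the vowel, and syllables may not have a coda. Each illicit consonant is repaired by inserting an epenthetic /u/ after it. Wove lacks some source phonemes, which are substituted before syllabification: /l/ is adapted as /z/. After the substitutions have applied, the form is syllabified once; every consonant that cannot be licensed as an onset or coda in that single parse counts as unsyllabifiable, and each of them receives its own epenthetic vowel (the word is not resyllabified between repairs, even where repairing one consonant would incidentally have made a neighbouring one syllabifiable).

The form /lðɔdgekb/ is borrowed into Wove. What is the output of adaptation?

zuðɔdugekubu

Substitution: /l/ → /z/, giving /zðɔdgekb/.
Under (C)V, the unsyllabifiable consonants are /z/, /d/, /k/, /b/ (no codas are permitted; onsets are limited to one consonant).
Each unlicensed consonant becomes the onset of a new syllable: /z/ → /zu/, /d/ → /du/, /k/ → /ku/, /b/ → /bu/.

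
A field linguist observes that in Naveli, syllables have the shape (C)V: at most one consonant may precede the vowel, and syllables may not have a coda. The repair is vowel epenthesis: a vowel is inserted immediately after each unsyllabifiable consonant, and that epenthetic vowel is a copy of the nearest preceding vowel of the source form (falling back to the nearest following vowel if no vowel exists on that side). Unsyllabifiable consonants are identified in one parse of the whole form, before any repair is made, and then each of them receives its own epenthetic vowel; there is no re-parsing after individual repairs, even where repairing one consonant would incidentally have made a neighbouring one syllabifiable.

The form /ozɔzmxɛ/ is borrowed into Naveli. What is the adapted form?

ozɔzɔmɔxɛ

Under (C)V, the unsyllabifiable consonants are /z/, /m/ (no codas are permitted; onsets are limited to one consonant).
Inserting the epenthetic vowel yields /z/ → /zɔ/, /m/ → /mɔ/.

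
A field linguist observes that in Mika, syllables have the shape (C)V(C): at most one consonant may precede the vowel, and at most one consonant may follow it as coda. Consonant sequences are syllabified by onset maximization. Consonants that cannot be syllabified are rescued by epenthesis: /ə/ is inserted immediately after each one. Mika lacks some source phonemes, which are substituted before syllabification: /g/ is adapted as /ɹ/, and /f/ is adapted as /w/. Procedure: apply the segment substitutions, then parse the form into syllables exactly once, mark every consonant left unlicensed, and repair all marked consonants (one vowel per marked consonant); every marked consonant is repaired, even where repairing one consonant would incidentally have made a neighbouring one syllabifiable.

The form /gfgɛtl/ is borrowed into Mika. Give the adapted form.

Substitution: /g/ → /ɹ/, /f/ → /w/, giving /ɹwɹɛtl/.
Under (C)V(C), the unsyllabifiable consonants are /ɹ/, /w/, /l/ (at most one coda consonant is licensed; onsets are limited to one consonant).
Epenthesis after each stranded consonant: /ɹ/ → /ɹə/, /w/ → /wə/, /l/ → /lə/.

ɹəwəɹɛtlə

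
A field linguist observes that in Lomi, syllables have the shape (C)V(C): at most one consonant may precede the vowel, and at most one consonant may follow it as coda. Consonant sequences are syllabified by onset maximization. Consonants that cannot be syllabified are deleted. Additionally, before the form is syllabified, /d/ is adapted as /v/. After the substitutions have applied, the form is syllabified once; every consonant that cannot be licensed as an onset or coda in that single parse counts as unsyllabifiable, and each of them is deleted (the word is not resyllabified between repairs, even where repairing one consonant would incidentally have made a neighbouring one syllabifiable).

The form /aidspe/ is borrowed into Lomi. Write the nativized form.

Substitution: /d/ → /v/, giving /aivspe/.
Under (C)V(C), the unsyllabifiable consonants are /s/ (at most one coda consonant is licensed; onsets are limited to one consonant).
Deletion applies to /s/.

aivpe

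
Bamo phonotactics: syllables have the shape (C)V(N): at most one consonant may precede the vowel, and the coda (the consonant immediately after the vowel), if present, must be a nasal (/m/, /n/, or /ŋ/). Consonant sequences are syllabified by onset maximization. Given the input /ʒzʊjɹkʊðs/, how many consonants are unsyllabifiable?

5

The consonants /ʒ/, /j/, /ɹ/, /ð/, /s/ cannot be parsed into a legal (C)V(N) syllable (only a nasal (/m/, /n/, or /ŋ/) is licensed in coda position; onsets are limited to one consonant).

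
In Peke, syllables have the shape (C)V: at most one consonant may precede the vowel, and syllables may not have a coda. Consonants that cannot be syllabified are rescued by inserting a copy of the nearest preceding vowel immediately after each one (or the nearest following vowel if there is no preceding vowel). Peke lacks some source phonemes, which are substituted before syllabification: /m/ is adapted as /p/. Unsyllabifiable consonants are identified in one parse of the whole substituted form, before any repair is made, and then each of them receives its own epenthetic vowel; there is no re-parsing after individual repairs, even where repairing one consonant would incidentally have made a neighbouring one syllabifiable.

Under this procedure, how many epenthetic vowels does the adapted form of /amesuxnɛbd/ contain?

3

After substitution the input is /apesuxnɛbd/.
The unsyllabifiable consonants are /x/, /b/, /d/; each receives one epenthetic vowel.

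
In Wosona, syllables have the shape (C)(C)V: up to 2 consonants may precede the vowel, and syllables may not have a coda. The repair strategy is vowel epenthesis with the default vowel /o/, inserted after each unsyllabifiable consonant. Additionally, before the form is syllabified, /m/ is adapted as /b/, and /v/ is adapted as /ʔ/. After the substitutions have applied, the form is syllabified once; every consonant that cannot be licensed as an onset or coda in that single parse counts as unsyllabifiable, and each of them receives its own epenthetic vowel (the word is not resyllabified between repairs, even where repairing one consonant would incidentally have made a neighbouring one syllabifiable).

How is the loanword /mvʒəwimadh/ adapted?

boʔʒəwibadoho

Substitution: /m/ → /b/, /v/ → /ʔ/, giving /bʔʒəwibadh/.
Under (C)(C)V, the unsyllabifiable consonants are /b/, /d/, /h/ (no codas are permitted; onsets may contain at most 2 consonants).
Each unlicensed consonant becomes the onset of a new syllable: /b/ → /bo/, /d/ → /do/, /h/ → /ho/.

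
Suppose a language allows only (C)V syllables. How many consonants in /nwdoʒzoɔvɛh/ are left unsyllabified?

Under (C)V, the unsyllabifiable consonants are /n/, /w/, /ʒ/, /h/ (no codas are permitted; onsets are limited to one consonant).

4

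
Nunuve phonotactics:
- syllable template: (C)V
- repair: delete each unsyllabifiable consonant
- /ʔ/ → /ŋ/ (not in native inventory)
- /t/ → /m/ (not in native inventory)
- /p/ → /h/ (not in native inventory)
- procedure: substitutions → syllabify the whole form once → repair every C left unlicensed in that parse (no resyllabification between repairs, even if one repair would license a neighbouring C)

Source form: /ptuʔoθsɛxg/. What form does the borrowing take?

Substitution: /p/ → /h/, /t/ → /m/, /ʔ/ → /ŋ/, giving /hmuŋoθsɛxg/.
The consonants /h/, /θ/, /x/, /g/ cannot be parsed into a legal (C)V syllable (no codas are permitted; onsets are limited to one consonant).
Deletion applies to /h/, /θ/, /x/, /g/.

muŋosɛ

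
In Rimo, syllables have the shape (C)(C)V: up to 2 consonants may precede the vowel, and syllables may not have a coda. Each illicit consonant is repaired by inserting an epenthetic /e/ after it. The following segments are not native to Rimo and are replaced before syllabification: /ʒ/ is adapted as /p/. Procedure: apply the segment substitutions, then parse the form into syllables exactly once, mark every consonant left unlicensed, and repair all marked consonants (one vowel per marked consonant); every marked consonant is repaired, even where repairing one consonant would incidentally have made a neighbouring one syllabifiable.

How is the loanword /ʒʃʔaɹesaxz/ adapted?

peʃʔaɹesaxeze

Substitution: /ʒ/ → /p/, giving /pʃʔaɹesaxz/.
Syllabifying with onset maximization leaves /p/, /x/, /z/ stranded (no codas are permitted; onsets may contain at most 2 consonants).
Epenthesis after each stranded consonant: /p/ → /pe/, /x/ → /xe/, /z/ → /ze/.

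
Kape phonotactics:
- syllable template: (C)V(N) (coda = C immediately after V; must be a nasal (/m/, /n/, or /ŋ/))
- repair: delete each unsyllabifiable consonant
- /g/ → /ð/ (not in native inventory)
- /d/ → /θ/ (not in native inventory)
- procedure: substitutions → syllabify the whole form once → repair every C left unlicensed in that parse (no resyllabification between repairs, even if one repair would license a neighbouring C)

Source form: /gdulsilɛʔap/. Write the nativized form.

Substitution: /g/ → /ð/, /d/ → /θ/, giving /ðθulsilɛʔap/.
Under (C)V(N), the unsyllabifiable consonants are /ð/, /l/, /p/ (only a nasal (/m/, /n/, or /ŋ/) is licensed in coda position; onsets are limited to one consonant).
Each unlicensed consonant is deleted: /ð/, /l/, /p/.

θusilɛʔa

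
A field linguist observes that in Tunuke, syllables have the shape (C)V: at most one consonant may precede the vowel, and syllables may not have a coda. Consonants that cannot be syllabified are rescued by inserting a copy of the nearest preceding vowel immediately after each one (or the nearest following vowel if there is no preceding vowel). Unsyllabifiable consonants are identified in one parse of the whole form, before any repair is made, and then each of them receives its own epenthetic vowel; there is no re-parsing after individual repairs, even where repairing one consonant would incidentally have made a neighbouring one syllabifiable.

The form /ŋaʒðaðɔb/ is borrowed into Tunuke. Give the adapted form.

ŋaʒaðaðɔbɔ

The consonants /ʒ/, /b/ cannot be parsed into a legal (C)V syllable (no codas are permitted; onsets are limited to one consonant).
Each unlicensed consonant becomes the onset of a new syllable: /ʒ/ → /ʒa/, /b/ → /bɔ/.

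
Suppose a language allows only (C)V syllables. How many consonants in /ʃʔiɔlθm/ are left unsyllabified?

4

Syllabifying with onset maximization leaves /ʃ/, /l/, /θ/, /m/ stranded (no codas are permitted; onsets are limited to one consonant).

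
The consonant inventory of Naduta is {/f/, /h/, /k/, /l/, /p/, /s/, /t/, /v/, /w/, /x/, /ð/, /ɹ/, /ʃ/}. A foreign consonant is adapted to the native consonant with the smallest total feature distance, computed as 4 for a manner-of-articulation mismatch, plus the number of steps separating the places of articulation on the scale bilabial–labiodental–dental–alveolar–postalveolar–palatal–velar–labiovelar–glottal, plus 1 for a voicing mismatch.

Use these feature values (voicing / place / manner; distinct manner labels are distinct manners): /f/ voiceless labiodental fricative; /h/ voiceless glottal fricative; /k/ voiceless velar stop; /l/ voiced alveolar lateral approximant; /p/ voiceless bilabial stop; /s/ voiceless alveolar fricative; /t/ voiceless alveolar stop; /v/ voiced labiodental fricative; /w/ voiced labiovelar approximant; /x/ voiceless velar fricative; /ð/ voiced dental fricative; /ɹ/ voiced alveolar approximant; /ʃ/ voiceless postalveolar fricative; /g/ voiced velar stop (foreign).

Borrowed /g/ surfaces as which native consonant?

k

/k/ is closest: same manner (stop), place distance 0 (velar→velar), voicing differs (+1); total 1. Next closest is /t/ at distance 4.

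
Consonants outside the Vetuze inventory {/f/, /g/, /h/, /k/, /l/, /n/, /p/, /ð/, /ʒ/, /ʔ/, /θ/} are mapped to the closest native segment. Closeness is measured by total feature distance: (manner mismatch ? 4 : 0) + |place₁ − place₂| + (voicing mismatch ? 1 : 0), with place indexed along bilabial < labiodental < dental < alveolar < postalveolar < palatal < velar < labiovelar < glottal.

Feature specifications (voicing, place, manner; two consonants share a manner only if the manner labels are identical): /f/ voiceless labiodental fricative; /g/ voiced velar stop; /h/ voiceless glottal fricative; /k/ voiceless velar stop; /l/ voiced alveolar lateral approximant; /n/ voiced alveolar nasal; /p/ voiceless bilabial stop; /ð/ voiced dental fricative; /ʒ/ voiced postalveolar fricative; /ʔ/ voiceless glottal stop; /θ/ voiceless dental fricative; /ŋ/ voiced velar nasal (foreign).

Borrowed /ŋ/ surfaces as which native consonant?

n

/n/ is closest: same manner (nasal), place distance 3 (velar→alveolar), same voicing; total 3. Next closest is /g/ at distance 4.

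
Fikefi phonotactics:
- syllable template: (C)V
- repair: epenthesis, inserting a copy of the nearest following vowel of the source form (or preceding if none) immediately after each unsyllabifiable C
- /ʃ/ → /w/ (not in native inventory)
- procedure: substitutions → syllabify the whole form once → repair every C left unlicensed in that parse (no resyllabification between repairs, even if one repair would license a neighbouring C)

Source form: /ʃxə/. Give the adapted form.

wəxə

Substitution: /ʃ/ → /w/, giving /wxə/.
The consonants /w/ cannot be parsed into a legal (C)V syllable (no codas are permitted; onsets are limited to one consonant).
Each unlicensed consonant becomes the onset of a new syllable: /w/ → /wə/.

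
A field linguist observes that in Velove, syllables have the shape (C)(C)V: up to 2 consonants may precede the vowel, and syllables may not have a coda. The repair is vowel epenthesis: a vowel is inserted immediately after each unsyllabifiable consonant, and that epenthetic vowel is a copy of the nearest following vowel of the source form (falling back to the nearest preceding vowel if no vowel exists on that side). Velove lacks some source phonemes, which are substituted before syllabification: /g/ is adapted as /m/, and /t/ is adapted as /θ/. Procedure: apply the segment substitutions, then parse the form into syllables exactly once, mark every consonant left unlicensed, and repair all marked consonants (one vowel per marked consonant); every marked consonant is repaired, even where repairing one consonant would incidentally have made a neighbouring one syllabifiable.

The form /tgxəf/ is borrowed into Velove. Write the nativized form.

θəmxəfə

Substitution: /t/ → /θ/, /g/ → /m/, giving /θmxəf/.
The consonants /θ/, /f/ cannot be parsed into a legal (C)(C)V syllable (no codas are permitted; onsets may contain at most 2 consonants).
Inserting the epenthetic vowel yields /θ/ → /θə/, /f/ → /fə/.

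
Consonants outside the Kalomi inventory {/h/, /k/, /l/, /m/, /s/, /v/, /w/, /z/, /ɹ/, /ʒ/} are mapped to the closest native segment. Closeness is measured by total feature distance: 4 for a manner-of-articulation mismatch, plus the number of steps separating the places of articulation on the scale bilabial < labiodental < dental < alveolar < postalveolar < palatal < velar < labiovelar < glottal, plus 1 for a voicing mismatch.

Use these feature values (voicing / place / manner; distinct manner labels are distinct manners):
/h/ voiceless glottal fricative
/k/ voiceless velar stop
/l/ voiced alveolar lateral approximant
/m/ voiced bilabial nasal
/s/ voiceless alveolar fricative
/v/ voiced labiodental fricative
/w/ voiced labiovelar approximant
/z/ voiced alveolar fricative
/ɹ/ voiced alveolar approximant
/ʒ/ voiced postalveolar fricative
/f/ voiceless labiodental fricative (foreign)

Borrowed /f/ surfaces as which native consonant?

/v/ is closest: same manner (fricative), place distance 0 (labiodental→labiodental), voicing differs (+1); total 1. Next closest is /s/ at distance 2.

v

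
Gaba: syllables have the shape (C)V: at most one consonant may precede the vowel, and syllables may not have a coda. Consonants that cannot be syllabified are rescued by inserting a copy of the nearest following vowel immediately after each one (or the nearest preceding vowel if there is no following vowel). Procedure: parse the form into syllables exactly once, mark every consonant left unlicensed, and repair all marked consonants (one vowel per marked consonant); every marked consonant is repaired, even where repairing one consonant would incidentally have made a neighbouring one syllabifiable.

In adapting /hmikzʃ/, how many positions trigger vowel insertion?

The unsyllabifiable consonants are /h/, /k/, /z/, /ʃ/; each receives one epenthetic vowel.

4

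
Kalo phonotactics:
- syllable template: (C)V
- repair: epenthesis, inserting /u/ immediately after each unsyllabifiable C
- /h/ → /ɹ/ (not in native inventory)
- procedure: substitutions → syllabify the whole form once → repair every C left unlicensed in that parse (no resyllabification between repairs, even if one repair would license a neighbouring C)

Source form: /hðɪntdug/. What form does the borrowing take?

Substitution: /h/ → /ɹ/, giving /ɹðɪntdug/.
Under (C)V, the unsyllabifiable consonants are /ɹ/, /n/, /t/, /g/ (no codas are permitted; onsets are limited to one consonant).
Inserting the epenthetic vowel yields /ɹ/ → /ɹu/, /n/ → /nu/, /t/ → /tu/, /g/ → /gu/.

ɹuðɪnutudugu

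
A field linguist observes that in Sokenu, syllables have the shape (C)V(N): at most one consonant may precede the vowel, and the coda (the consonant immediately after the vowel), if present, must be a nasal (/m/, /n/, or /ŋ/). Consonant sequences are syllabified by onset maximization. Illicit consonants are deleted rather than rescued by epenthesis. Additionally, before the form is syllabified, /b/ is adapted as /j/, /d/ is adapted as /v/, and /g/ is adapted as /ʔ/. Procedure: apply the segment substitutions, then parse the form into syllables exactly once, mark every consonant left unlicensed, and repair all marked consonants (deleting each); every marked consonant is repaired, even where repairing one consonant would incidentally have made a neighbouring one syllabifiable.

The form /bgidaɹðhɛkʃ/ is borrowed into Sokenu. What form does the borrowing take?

Substitution: /b/ → /j/, /g/ → /ʔ/, /d/ → /v/, giving /jʔivaɹðhɛkʃ/.
The consonants /j/, /ɹ/, /ð/, /k/, /ʃ/ cannot be parsed into a legal (C)V(N) syllable (only a nasal (/m/, /n/, or /ŋ/) is licensed in coda position; onsets are limited to one consonant).
Deleting the stranded consonants removes /j/, /ɹ/, /ð/, /k/, /ʃ/.

ʔivahɛ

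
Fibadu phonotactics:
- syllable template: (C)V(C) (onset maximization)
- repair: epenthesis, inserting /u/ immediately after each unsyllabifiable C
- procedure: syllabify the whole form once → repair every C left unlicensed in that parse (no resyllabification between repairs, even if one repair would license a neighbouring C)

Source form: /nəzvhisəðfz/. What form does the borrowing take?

nəzvuhisəðfuzu

The consonants /v/, /f/, /z/ cannot be parsed into a legal (C)V(C) syllable (at most one coda consonant is licensed; onsets are limited to one consonant).
Epenthesis after each stranded consonant: /v/ → /vu/, /f/ → /fu/, /z/ → /zu/.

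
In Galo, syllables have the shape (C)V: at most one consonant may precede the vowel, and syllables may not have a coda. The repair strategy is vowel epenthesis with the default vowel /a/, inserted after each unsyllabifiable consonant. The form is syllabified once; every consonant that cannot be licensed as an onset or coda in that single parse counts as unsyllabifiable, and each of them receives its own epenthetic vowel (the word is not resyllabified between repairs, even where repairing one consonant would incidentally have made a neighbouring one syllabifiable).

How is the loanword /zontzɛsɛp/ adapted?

Under (C)V, the unsyllabifiable consonants are /n/, /t/, /p/ (no codas are permitted; onsets are limited to one consonant).
Inserting the epenthetic vowel yields /n/ → /na/, /t/ → /ta/, /p/ → /pa/.

zonatazɛsɛpa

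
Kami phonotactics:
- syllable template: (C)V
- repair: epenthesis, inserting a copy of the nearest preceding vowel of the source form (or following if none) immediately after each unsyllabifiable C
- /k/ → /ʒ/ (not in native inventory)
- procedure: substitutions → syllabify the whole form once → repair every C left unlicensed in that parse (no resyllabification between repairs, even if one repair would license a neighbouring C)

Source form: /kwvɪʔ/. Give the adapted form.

Substitution: /k/ → /ʒ/, giving /ʒwvɪʔ/.
Syllabifying with onset maximization leaves /ʒ/, /w/, /ʔ/ stranded (no codas are permitted; onsets are limited to one consonant).
Inserting the epenthetic vowel yields /ʒ/ → /ʒɪ/, /w/ → /wɪ/, /ʔ/ → /ʔɪ/.

ʒɪwɪvɪʔɪ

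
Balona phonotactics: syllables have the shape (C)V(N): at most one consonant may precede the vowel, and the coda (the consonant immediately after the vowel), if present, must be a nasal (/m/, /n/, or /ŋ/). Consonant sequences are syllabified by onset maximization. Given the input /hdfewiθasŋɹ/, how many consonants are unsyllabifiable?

5

The consonants /h/, /d/, /s/, /ŋ/, /ɹ/ cannot be parsed into a legal (C)V(N) syllable (only a nasal (/m/, /n/, or /ŋ/) is licensed in coda position; onsets are limited to one consonant).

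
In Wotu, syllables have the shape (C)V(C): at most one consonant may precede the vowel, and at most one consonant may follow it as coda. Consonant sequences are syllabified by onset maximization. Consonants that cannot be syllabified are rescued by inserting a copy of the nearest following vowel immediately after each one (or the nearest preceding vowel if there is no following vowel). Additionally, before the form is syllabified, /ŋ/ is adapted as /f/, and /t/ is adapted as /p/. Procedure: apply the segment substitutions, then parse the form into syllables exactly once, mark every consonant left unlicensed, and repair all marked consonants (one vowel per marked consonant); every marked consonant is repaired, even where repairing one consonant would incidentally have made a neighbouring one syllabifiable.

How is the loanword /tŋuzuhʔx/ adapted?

pufuzuhʔuxu

Substitution: /t/ → /p/, /ŋ/ → /f/, giving /pfuzuhʔx/.
Under (C)V(C), the unsyllabifiable consonants are /p/, /ʔ/, /x/ (at most one coda consonant is licensed; onsets are limited to one consonant).
Each unlicensed consonant becomes the onset of a new syllable: /p/ → /pu/, /ʔ/ → /ʔu/, /x/ → /xu/.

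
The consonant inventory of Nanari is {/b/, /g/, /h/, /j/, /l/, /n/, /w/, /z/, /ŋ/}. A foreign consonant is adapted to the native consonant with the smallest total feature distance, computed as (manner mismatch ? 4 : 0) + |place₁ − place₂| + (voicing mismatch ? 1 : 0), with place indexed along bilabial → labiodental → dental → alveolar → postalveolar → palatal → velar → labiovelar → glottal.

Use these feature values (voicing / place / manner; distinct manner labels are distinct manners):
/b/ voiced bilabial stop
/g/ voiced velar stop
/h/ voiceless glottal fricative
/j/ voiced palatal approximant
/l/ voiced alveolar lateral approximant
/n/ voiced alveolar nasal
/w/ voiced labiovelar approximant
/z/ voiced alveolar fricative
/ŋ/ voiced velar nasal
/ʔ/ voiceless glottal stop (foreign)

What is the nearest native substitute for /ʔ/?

/g/ is closest: same manner (stop), place distance 2 (glottal→velar), voicing differs (+1); total 3. Next closest is /h/ at distance 4.

g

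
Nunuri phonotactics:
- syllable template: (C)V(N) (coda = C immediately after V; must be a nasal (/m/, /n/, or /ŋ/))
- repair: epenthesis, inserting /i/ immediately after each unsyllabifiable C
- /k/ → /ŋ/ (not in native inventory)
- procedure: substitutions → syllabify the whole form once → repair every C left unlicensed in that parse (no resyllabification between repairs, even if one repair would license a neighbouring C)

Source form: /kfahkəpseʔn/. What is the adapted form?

ŋifahiŋəpiseʔini

Substitution: /k/ → /ŋ/, giving /ŋfahŋəpseʔn/.
Syllabifying with onset maximization leaves /ŋ/, /h/, /p/, /ʔ/, /n/ stranded (only a nasal (/m/, /n/, or /ŋ/) is licensed in coda position; onsets are limited to one consonant).
Epenthesis after each stranded consonant: /ŋ/ → /ŋi/, /h/ → /hi/, /p/ → /pi/, /ʔ/ → /ʔi/, /n/ → /ni/.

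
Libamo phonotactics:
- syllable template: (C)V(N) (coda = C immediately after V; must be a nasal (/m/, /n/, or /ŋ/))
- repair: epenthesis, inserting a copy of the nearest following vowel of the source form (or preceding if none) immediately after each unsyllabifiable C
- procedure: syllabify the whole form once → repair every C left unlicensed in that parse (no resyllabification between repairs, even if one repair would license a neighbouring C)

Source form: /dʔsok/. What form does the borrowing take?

Under (C)V(N), the unsyllabifiable consonants are /d/, /ʔ/, /k/ (only a nasal (/m/, /n/, or /ŋ/) is licensed in coda position; onsets are limited to one consonant).
Epenthesis after each stranded consonant: /d/ → /do/, /ʔ/ → /ʔo/, /k/ → /ko/.

doʔosoko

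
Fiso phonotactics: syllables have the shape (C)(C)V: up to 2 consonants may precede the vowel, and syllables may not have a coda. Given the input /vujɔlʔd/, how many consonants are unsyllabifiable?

3

Under (C)(C)V, the unsyllabifiable consonants are /l/, /ʔ/, /d/ (no codas are permitted; onsets may contain at most 2 consonants).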